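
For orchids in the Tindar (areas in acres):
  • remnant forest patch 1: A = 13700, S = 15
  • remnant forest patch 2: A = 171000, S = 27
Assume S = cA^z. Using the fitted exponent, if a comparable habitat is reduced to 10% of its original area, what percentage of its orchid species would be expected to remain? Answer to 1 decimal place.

z = ln(27/15) / ln(171000/13700) = 0.5878 / 2.5243 = 0.2329
S_new/S_old = (A_new/A_old)^z = 0.1^0.2329 = exp(0.2329 × -2.3026) = 0.585

58.5%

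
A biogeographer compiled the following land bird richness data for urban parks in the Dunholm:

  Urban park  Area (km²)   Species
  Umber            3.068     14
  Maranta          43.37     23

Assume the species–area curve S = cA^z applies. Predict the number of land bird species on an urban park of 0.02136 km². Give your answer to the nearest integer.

6

z = ln(23/14) / ln(43.37/3.068) = 0.4964 / 2.6487 = 0.1874
c = 14 / 3.068^0.1874 = 14 / 1.234 = 11.35
S₃ = 11.35 × 0.02136^0.1874 = 11.35 × 0.4863 ≈ 5.518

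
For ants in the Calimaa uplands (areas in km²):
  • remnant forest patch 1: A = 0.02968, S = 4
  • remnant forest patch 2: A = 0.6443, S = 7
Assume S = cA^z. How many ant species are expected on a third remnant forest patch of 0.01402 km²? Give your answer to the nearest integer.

3

z = ln(7/4) / ln(0.6443/0.02968) = 0.5596 / 3.0777 = 0.1818
c = 4 / 0.02968^0.1818 = 4 / 0.5275 = 7.582
S₃ = 7.582 × 0.01402^0.1818 = 7.582 × 0.4603 ≈ 3.49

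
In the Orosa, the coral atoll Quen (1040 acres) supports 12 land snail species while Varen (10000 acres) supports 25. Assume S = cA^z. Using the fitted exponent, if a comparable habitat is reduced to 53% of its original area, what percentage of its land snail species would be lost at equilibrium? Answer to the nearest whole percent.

19%

z = ln(25/12) / ln(10000/1040) = 0.7340 / 2.2634 = 0.3243
S_new/S_old = (A_new/A_old)^z = 0.53^0.3243 = exp(0.3243 × -0.6349) = 0.8139
Fraction lost = 1 − 0.8139 = 0.1861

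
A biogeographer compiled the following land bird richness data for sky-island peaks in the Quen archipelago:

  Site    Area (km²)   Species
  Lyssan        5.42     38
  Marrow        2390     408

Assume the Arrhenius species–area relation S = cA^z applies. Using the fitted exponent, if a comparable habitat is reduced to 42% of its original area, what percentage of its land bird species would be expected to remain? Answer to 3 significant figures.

71.3%

z = ln(408/38) / ln(2390/5.42) = 2.3737 / 6.0890 = 0.3898
S_new/S_old = (A_new/A_old)^z = 0.42^0.3898 = exp(0.3898 × -0.8675) = 0.7131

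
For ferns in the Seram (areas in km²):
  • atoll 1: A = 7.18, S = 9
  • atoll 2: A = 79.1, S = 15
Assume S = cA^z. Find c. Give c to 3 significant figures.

z = ln(S₂/S₁) / ln(A₂/A₁) = ln(15/9) / ln(79.1/7.18) = 0.5108 / 2.3994 = 0.2129
c = S₁ / A₁^z = 9 / 7.18^0.2129 = 9 / 1.521 = 5.915

5.92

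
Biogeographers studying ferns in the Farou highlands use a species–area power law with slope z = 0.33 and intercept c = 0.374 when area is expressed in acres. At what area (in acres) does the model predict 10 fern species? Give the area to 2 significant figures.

21000 acres

10 = 0.374 × A^0.33  ⇒  A^0.33 = 10/0.374 = 26.74
ln A = ln(26.74) / 0.33 = 3.2861 / 0.33 = 9.9578
A = e^9.9578 ≈ 21117 acres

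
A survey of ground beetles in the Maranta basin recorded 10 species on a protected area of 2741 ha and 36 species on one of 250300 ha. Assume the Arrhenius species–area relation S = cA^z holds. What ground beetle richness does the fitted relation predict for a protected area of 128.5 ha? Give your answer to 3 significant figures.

4.20

z = ln(36/10) / ln(250300/2741) = 1.2809 / 4.5143 = 0.2837
c = 10 / 2741^0.2837 = 10 / 9.451 = 1.058
S₃ = 1.058 × 128.5^0.2837 = 1.058 × 3.966 ≈ 4.197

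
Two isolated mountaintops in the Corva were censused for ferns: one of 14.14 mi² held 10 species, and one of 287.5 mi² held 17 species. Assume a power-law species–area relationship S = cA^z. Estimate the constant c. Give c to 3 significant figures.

z = ln(S₂/S₁) / ln(A₂/A₁) = ln(17/10) / ln(287.5/14.14) = 0.5306 / 3.0122 = 0.1762
c = S₁ / A₁^z = 10 / 14.14^0.1762 = 10 / 1.595 = 6.271

6.27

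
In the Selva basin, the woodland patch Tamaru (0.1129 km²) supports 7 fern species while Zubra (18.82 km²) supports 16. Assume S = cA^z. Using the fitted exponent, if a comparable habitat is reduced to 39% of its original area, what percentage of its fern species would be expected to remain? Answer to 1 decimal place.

85.9%

z = ln(16/7) / ln(18.82/0.1129) = 0.8267 / 5.1162 = 0.1616
S_new/S_old = (A_new/A_old)^z = 0.39^0.1616 = exp(0.1616 × -0.9416) = 0.8589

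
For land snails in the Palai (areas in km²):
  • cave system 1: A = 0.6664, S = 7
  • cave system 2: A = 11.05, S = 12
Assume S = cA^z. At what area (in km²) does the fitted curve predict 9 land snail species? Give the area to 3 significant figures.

2.47 km²

z = ln(12/7) / ln(11.05/0.6664) = 0.5390 / 2.8083 = 0.1919
c = 7 / 0.6664^0.1919 = 7 / 0.9251 = 7.567
A = (9/7.567)^(1/0.1919) ⇒ ln A = ln(1.189)/0.1919 = 0.9035
A = e^0.9035 ≈ 2.468 km²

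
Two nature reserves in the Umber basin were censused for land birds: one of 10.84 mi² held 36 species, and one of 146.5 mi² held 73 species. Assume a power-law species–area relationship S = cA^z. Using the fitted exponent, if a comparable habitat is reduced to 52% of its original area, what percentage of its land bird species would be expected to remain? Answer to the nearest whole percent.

z = ln(73/36) / ln(146.5/10.84) = 0.7069 / 2.6038 = 0.2715
S_new/S_old = (A_new/A_old)^z = 0.52^0.2715 = exp(0.2715 × -0.6539) = 0.8373

84%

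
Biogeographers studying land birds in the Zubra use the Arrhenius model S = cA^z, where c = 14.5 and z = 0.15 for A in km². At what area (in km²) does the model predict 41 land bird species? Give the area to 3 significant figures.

41 = 14.5 × A^0.15  ⇒  A^0.15 = 41/14.5 = 2.828
ln A = ln(2.828) / 0.15 = 1.0394 / 0.15 = 6.9295
A = e^6.9295 ≈ 1022 km²

1020 km²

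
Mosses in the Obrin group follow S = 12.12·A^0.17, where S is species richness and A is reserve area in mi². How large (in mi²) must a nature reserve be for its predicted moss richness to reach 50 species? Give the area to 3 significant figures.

4170 mi²

50 = 12.12 × A^0.17  ⇒  A^0.17 = 50/12.12 = 4.125
ln A = ln(4.125) / 0.17 = 1.4172 / 0.17 = 8.3363
A = e^8.3363 ≈ 4173 mi²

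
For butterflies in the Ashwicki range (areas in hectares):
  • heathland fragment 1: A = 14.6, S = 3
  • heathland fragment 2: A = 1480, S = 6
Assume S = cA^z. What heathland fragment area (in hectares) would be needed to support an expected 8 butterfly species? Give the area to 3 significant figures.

10100 hectares

z = ln(6/3) / ln(1480/14.6) = 0.6931 / 4.6188 = 0.1501
c = 3 / 14.6^0.1501 = 3 / 1.495 = 2.006
A = (8/2.006)^(1/0.1501) ⇒ ln A = ln(3.988)/0.1501 = 9.2168
A = e^9.2168 ≈ 10064 hectares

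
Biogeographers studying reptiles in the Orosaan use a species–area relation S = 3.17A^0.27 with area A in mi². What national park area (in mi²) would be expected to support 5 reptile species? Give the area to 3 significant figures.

5.41 mi²

5 = 3.17 × A^0.27  ⇒  A^0.27 = 5/3.17 = 1.577
ln A = ln(1.577) / 0.27 = 0.4557 / 0.27 = 1.6878
A = e^1.6878 ≈ 5.408 mi²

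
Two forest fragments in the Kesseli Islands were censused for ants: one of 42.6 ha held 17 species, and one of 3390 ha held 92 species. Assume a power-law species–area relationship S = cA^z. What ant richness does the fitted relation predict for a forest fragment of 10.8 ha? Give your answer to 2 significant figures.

10

z = ln(92/17) / ln(3390/42.6) = 1.6886 / 4.3767 = 0.3858
c = 17 / 42.6^0.3858 = 17 / 4.252 = 3.998
S₃ = 3.998 × 10.8^0.3858 = 3.998 × 2.504 ≈ 10.01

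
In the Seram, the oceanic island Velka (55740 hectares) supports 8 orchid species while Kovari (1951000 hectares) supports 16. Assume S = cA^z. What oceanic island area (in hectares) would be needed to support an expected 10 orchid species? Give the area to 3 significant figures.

175000 hectares

z = ln(16/8) / ln(1951000/55740) = 0.6931 / 3.5554 = 0.1950
c = 8 / 55740^0.1950 = 8 / 8.42 = 0.9502
A = (10/0.9502)^(1/0.1950) ⇒ ln A = ln(10.52)/0.1950 = 12.0730
A = e^12.0730 ≈ 175087 hectares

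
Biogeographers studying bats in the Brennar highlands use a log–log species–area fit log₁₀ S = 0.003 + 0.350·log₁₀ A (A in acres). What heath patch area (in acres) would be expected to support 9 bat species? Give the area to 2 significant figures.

9 = 1.007 × A^0.35  ⇒  A^0.35 = 9/1.007 = 8.938
ln A = ln(8.938) / 0.35 = 2.1903 / 0.35 = 6.2580
A = e^6.2580 ≈ 522.2 acres

520 acres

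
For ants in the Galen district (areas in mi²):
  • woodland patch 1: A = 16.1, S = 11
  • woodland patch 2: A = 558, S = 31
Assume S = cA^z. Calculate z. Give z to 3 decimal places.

0.292

Taking logs: ln S = ln c + z ln A, so z = (ln S₂ − ln S₁)/(ln A₂ − ln A₁).
z = ln(31/11) / ln(558/16.1) = ln(2.818) / ln(34.66) = 1.0361 / 3.5455 = 0.2922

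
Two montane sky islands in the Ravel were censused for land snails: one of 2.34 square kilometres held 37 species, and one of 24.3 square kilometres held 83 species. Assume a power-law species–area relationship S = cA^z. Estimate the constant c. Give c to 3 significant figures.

z = ln(S₂/S₁) / ln(A₂/A₁) = ln(83/37) / ln(24.3/2.34) = 0.8079 / 2.3403 = 0.3452
c = S₁ / A₁^z = 37 / 2.34^0.3452 = 37 / 1.341 = 27.59

27.6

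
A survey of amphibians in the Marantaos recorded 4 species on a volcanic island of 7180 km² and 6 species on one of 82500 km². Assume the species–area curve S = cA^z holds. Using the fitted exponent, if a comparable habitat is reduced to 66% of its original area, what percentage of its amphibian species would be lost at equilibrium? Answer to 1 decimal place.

z = ln(6/4) / ln(82500/7180) = 0.4055 / 2.4415 = 0.1661
S_new/S_old = (A_new/A_old)^z = 0.66^0.1661 = exp(0.1661 × -0.4155) = 0.9333
Fraction lost = 1 − 0.9333 = 0.06668

6.7%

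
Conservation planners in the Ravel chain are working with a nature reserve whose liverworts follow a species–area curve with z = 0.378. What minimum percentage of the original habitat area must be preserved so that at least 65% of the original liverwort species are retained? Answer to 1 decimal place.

Need (A_new/A_old)^0.378 = 0.65, so A_new/A_old = 0.65^(1/0.378) = 0.65^2.646
ln(A_new/A_old) = ln 0.65 / 0.378 = -0.4308 / 0.378 = -1.1396
A_new/A_old = e^-1.1396 ≈ 0.3199

32.0%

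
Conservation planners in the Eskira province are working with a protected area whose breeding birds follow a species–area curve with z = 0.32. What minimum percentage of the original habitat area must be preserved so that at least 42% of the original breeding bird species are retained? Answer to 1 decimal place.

6.6%

Need (A_new/A_old)^0.32 = 0.42, so A_new/A_old = 0.42^(1/0.32) = 0.42^3.125
ln(A_new/A_old) = ln 0.42 / 0.32 = -0.8675 / 0.32 = -2.7109
A_new/A_old = e^-2.7109 ≈ 0.06647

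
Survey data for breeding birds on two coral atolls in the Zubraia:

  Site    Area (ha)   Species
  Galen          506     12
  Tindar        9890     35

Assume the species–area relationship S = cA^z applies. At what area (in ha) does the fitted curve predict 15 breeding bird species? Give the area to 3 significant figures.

z = ln(35/12) / ln(9890/506) = 1.0704 / 2.9727 = 0.3601
c = 12 / 506^0.3601 = 12 / 9.413 = 1.275
A = (15/1.275)^(1/0.3601) ⇒ ln A = ln(11.77)/0.3601 = 6.8462
A = e^6.8462 ≈ 940.3 ha

940 ha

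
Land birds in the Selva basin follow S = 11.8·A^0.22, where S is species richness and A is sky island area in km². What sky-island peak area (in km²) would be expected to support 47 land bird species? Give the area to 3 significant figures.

535 km²

47 = 11.8 × A^0.22  ⇒  A^0.22 = 47/11.8 = 3.983
ln A = ln(3.983) / 0.22 = 1.3820 / 0.22 = 6.2820
A = e^6.2820 ≈ 534.9 km²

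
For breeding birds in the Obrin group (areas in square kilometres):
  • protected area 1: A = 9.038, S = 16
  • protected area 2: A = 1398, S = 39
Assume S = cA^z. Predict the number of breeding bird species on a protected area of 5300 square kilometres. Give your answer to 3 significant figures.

49.4

z = ln(39/16) / ln(1398/9.038) = 0.8910 / 5.0414 = 0.1767
c = 16 / 9.038^0.1767 = 16 / 1.476 = 10.84
S₃ = 10.84 × 5300^0.1767 = 10.84 × 4.552 ≈ 49.36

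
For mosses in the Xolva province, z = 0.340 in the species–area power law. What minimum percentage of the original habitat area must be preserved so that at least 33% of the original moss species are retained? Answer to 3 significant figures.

3.84%

Need (A_new/A_old)^0.34 = 0.33, so A_new/A_old = 0.33^(1/0.34) = 0.33^2.941
ln(A_new/A_old) = ln 0.33 / 0.34 = -1.1087 / 0.34 = -3.2608
A_new/A_old = e^-3.2608 ≈ 0.03836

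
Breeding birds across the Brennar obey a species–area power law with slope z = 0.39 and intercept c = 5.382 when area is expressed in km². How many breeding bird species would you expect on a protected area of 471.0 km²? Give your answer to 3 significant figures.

59.4

S = 5.382 × 471^0.39
ln S = ln 5.382 + 0.39 × ln 471 = 1.6831 + 0.39 × 6.1549 = 4.0835
S = e^4.0835 ≈ 59.35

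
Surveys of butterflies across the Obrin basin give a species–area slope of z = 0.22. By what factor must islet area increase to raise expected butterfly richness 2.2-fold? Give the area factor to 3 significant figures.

(A₂/A₁)^0.22 = 2.2, so A₂/A₁ = 2.2^(1/0.22) = 2.2^4.545
ln(A₂/A₁) = ln 2.2 / 0.22 = 0.7885 / 0.22 = 3.5839
A₂/A₁ = e^3.5839 ≈ 36.01

36.0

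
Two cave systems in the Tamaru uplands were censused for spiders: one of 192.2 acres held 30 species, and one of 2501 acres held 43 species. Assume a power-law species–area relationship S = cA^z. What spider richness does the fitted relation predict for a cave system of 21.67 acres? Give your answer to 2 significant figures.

z = ln(43/30) / ln(2501/192.2) = 0.3600 / 2.5659 = 0.1403
c = 30 / 192.2^0.1403 = 30 / 2.091 = 14.35
S₃ = 14.35 × 21.67^0.1403 = 14.35 × 1.54 ≈ 22.09

22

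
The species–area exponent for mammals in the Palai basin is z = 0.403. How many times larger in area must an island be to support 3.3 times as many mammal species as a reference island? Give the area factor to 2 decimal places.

19.35

(A₂/A₁)^0.403 = 3.3, so A₂/A₁ = 3.3^(1/0.403) = 3.3^2.481
ln(A₂/A₁) = ln 3.3 / 0.403 = 1.1939 / 0.403 = 2.9626
A₂/A₁ = e^2.9626 ≈ 19.35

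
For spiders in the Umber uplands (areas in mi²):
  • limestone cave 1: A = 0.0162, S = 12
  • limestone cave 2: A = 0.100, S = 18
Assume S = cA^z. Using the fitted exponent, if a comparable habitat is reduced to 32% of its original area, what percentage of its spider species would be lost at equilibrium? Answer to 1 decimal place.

22.4%

z = ln(18/12) / ln(0.1/0.0162) = 0.4055 / 1.8202 = 0.2228
S_new/S_old = (A_new/A_old)^z = 0.32^0.2228 = exp(0.2228 × -1.1394) = 0.7758
Fraction lost = 1 − 0.7758 = 0.2242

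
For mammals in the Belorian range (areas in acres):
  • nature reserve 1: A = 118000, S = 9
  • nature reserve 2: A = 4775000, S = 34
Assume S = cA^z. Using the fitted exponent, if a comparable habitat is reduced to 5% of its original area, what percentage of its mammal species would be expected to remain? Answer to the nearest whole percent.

z = ln(34/9) / ln(4775000/118000) = 1.3291 / 3.7005 = 0.3592
S_new/S_old = (A_new/A_old)^z = 0.05^0.3592 = exp(0.3592 × -2.9957) = 0.341

34%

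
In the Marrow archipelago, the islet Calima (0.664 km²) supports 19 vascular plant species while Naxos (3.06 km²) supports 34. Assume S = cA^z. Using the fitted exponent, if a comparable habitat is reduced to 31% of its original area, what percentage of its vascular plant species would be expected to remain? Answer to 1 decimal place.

z = ln(34/19) / ln(3.06/0.664) = 0.5819 / 1.5279 = 0.3809
S_new/S_old = (A_new/A_old)^z = 0.31^0.3809 = exp(0.3809 × -1.1712) = 0.6401

64.0%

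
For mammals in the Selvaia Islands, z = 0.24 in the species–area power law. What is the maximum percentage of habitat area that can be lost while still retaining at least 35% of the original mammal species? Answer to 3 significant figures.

98.7%

Need (A_new/A_old)^0.24 = 0.35, so A_new/A_old = 0.35^(1/0.24) = 0.35^4.167
ln(A_new/A_old) = ln 0.35 / 0.24 = -1.0498 / 0.24 = -4.3743
A_new/A_old = e^-4.3743 ≈ 0.0126
Fraction that can be lost = 1 − 0.0126 = 0.9874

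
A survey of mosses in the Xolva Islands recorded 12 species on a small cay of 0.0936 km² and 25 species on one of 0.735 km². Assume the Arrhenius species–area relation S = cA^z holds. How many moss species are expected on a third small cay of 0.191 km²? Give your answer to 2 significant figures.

z = ln(25/12) / ln(0.735/0.0936) = 0.7340 / 2.0608 = 0.3562
c = 12 / 0.0936^0.3562 = 12 / 0.4301 = 27.9
S₃ = 27.9 × 0.191^0.3562 = 27.9 × 0.5545 ≈ 15.47

15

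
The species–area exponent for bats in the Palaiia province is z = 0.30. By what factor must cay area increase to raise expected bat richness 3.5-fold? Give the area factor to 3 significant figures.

65.1

(A₂/A₁)^0.3 = 3.5, so A₂/A₁ = 3.5^(1/0.3) = 3.5^3.333
ln(A₂/A₁) = ln 3.5 / 0.3 = 1.2528 / 0.3 = 4.1759
A₂/A₁ = e^4.1759 ≈ 65.1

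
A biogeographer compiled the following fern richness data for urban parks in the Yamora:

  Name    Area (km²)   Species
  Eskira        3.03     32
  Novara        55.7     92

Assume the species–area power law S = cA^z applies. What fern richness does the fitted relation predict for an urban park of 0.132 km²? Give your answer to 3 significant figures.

z = ln(92/32) / ln(55.7/3.03) = 1.0561 / 2.9114 = 0.3627
c = 32 / 3.03^0.3627 = 32 / 1.495 = 21.41
S₃ = 21.41 × 0.132^0.3627 = 21.41 × 0.4797 ≈ 10.27

10.3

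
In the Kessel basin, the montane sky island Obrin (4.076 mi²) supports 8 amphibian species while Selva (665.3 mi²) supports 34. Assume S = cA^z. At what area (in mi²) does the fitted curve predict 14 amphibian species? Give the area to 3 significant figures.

z = ln(34/8) / ln(665.3/4.076) = 1.4469 / 5.0951 = 0.2840
c = 8 / 4.076^0.2840 = 8 / 1.49 = 5.368
A = (14/5.368)^(1/0.2840) ⇒ ln A = ln(2.608)/0.2840 = 3.3757
A = e^3.3757 ≈ 29.25 mi²

29.2 mi²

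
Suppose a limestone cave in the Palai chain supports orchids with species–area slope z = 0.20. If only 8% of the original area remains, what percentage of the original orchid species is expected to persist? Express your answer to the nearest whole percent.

S_new/S_old = (A_new/A_old)^z = 0.08^0.2
= exp(0.2 × ln 0.08) = exp(0.2 × -2.5257) = exp(-0.5051) ≈ 0.6034

60%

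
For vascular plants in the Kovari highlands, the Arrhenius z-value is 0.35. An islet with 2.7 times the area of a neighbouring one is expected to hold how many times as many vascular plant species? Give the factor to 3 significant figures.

S₂/S₁ = (A₂/A₁)^z = 2.7^0.35
ln(S₂/S₁) = 0.35 × ln 2.7 = 0.35 × 0.9933 = 0.3476
S₂/S₁ = e^0.3476 ≈ 1.416

1.42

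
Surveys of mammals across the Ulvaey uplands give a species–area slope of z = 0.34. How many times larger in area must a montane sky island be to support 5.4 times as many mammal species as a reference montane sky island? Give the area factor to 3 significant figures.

143

(A₂/A₁)^0.34 = 5.4, so A₂/A₁ = 5.4^(1/0.34) = 5.4^2.941
ln(A₂/A₁) = ln 5.4 / 0.34 = 1.6864 / 0.34 = 4.9600
A₂/A₁ = e^4.9600 ≈ 142.6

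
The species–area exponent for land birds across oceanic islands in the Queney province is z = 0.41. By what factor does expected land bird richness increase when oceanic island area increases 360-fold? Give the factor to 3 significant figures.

11.2

S₂/S₁ = (A₂/A₁)^z = 360^0.41
ln(S₂/S₁) = 0.41 × ln 360 = 0.41 × 5.8861 = 2.4133
S₂/S₁ = e^2.4133 ≈ 11.17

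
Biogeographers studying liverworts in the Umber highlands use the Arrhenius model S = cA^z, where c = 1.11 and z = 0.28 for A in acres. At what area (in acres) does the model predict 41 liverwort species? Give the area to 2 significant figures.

41 = 1.11 × A^0.28  ⇒  A^0.28 = 41/1.11 = 36.94
ln A = ln(36.94) / 0.28 = 3.6092 / 0.28 = 12.8900
A = e^12.8900 ≈ 396346 acres

400000 acres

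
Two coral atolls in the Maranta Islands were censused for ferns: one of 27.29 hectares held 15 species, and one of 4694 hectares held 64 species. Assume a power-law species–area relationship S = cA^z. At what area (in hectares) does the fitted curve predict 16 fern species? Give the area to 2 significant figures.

34 hectares

z = ln(64/15) / ln(4694/27.29) = 1.4508 / 5.1475 = 0.2819
c = 15 / 27.29^0.2819 = 15 / 2.539 = 5.907
A = (16/5.907)^(1/0.2819) ⇒ ln A = ln(2.709)/0.2819 = 3.5355
A = e^3.5355 ≈ 34.31 hectares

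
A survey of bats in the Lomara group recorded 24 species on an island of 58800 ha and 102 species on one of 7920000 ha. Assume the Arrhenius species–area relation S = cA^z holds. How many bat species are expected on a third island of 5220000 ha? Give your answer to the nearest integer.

90

z = ln(102/24) / ln(7920000/58800) = 1.4469 / 4.9030 = 0.2951
c = 24 / 58800^0.2951 = 24 / 25.56 = 0.9391
S₃ = 0.9391 × 5220000^0.2951 = 0.9391 × 96.04 ≈ 90.19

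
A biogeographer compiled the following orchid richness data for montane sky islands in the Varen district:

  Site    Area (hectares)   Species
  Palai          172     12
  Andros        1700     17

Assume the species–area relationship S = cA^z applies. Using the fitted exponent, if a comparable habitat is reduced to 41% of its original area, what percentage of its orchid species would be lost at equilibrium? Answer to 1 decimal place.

12.7%

z = ln(17/12) / ln(1700/172) = 0.3483 / 2.2909 = 0.1520
S_new/S_old = (A_new/A_old)^z = 0.41^0.1520 = exp(0.1520 × -0.8916) = 0.8732
Fraction lost = 1 − 0.8732 = 0.1268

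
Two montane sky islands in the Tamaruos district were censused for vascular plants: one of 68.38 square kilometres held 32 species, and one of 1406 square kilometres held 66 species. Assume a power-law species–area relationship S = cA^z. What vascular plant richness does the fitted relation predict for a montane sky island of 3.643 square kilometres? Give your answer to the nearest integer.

16

z = ln(66/32) / ln(1406/68.38) = 0.7239 / 3.0234 = 0.2394
c = 32 / 68.38^0.2394 = 32 / 2.75 = 11.64
S₃ = 11.64 × 3.643^0.2394 = 11.64 × 1.363 ≈ 15.86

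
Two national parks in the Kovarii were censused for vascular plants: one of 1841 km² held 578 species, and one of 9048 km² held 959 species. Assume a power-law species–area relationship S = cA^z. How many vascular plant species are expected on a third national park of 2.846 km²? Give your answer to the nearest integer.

74

z = ln(959/578) / ln(9048/1841) = 0.5063 / 1.5922 = 0.3180
c = 578 / 1841^0.3180 = 578 / 10.92 = 52.93
S₃ = 52.93 × 2.846^0.3180 = 52.93 × 1.395 ≈ 73.81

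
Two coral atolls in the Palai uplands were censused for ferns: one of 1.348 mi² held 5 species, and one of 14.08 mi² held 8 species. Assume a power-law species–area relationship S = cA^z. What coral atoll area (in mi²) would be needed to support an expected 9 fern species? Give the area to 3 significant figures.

25.3 mi²

z = ln(8/5) / ln(14.08/1.348) = 0.4700 / 2.3461 = 0.2003
c = 5 / 1.348^0.2003 = 5 / 1.062 = 4.71
A = (9/4.71)^(1/0.2003) ⇒ ln A = ln(1.911)/0.2003 = 3.2327
A = e^3.2327 ≈ 25.35 mi²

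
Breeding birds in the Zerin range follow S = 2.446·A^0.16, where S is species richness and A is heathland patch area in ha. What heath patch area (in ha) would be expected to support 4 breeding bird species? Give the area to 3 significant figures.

21.6 ha

4 = 2.446 × A^0.16  ⇒  A^0.16 = 4/2.446 = 1.635
ln A = ln(1.635) / 0.16 = 0.4918 / 0.16 = 3.0740
A = e^3.0740 ≈ 21.63 ha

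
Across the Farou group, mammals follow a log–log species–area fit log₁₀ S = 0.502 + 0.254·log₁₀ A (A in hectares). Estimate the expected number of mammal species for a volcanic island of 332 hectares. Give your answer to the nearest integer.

14

S = 3.177 × 332^0.254
ln S = ln 3.177 + 0.254 × ln 332 = 1.1559 + 0.254 × 5.8051 = 2.6304
S = e^2.6304 ≈ 13.88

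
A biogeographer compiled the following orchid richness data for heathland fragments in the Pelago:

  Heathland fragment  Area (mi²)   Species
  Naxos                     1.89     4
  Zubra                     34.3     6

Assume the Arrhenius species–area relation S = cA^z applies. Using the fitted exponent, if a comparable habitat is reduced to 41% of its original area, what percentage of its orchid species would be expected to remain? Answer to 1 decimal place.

88.3%

z = ln(6/4) / ln(34.3/1.89) = 0.4055 / 2.8986 = 0.1399
S_new/S_old = (A_new/A_old)^z = 0.41^0.1399 = exp(0.1399 × -0.8916) = 0.8827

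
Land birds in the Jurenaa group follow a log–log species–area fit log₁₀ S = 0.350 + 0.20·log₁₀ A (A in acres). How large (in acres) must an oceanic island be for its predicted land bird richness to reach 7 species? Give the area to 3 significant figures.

7 = 2.239 × A^0.2  ⇒  A^0.2 = 7/2.239 = 3.127
ln A = ln(3.127) / 0.2 = 1.1400 / 0.2 = 5.7000
A = e^5.7000 ≈ 298.9 acres

299 acres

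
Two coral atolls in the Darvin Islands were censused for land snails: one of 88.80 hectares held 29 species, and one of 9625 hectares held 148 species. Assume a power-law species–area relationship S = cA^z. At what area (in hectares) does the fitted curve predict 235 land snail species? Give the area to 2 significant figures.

36000 hectares

z = ln(148/29) / ln(9625/88.8) = 1.6299 / 4.6857 = 0.3478
c = 29 / 88.8^0.3478 = 29 / 4.762 = 6.09
A = (235/6.09)^(1/0.3478) ⇒ ln A = ln(38.59)/0.3478 = 10.5014
A = e^10.5014 ≈ 36365 hectares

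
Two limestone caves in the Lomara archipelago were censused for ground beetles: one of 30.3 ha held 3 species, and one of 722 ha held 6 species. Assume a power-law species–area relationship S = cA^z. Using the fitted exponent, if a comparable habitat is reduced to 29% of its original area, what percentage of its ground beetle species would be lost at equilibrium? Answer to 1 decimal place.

z = ln(6/3) / ln(722/30.3) = 0.6931 / 3.1709 = 0.2186
S_new/S_old = (A_new/A_old)^z = 0.29^0.2186 = exp(0.2186 × -1.2379) = 0.7629
Fraction lost = 1 − 0.7629 = 0.2371

23.7%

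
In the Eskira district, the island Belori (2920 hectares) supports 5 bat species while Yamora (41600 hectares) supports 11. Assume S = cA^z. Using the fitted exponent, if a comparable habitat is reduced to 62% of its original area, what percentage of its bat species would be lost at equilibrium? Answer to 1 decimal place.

z = ln(11/5) / ln(41600/2920) = 0.7885 / 2.6565 = 0.2968
S_new/S_old = (A_new/A_old)^z = 0.62^0.2968 = exp(0.2968 × -0.4780) = 0.8677
Fraction lost = 1 − 0.8677 = 0.1323

13.2%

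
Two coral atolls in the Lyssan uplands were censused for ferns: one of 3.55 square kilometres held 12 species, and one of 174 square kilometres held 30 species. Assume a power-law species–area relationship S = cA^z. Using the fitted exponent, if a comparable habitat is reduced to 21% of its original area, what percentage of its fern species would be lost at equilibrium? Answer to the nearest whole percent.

31%

z = ln(30/12) / ln(174/3.55) = 0.9163 / 3.8921 = 0.2354
S_new/S_old = (A_new/A_old)^z = 0.21^0.2354 = exp(0.2354 × -1.5606) = 0.6925
Fraction lost = 1 − 0.6925 = 0.3075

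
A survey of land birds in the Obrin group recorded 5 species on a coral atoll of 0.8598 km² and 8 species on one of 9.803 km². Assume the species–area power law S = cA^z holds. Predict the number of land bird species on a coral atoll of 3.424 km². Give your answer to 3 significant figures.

6.53

z = ln(8/5) / ln(9.803/0.8598) = 0.4700 / 2.4337 = 0.1931
c = 5 / 0.8598^0.1931 = 5 / 0.9712 = 5.148
S₃ = 5.148 × 3.424^0.1931 = 5.148 × 1.268 ≈ 6.529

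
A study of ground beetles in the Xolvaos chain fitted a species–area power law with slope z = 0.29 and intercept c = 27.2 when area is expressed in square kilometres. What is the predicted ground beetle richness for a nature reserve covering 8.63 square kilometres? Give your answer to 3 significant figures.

50.8

S = 27.2 × 8.63^0.29
ln S = ln 27.2 + 0.29 × ln 8.63 = 3.3032 + 0.29 × 2.1552 = 3.9282
S = e^3.9282 ≈ 50.82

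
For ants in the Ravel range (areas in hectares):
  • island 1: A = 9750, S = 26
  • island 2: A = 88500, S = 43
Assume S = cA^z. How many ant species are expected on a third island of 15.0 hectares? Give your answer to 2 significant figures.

5.9

z = ln(43/26) / ln(88500/9750) = 0.5031 / 2.2057 = 0.2281
c = 26 / 9750^0.2281 = 26 / 8.125 = 3.2
S₃ = 3.2 × 15^0.2281 = 3.2 × 1.855 ≈ 5.934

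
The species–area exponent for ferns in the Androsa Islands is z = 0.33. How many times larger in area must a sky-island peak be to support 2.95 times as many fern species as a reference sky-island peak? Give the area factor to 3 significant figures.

(A₂/A₁)^0.33 = 2.95, so A₂/A₁ = 2.95^(1/0.33) = 2.95^3.03
ln(A₂/A₁) = ln 2.95 / 0.33 = 1.0818 / 0.33 = 3.2782
A₂/A₁ = e^3.2782 ≈ 26.53

26.5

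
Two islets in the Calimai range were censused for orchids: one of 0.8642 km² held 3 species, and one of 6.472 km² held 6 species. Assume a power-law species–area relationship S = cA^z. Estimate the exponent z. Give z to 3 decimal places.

0.344

Taking logs: ln S = ln c + z ln A, so z = (ln S₂ − ln S₁)/(ln A₂ − ln A₁).
z = ln(6/3) / ln(6.472/0.8642) = ln(2) / ln(7.489) = 0.6931 / 2.0134 = 0.3443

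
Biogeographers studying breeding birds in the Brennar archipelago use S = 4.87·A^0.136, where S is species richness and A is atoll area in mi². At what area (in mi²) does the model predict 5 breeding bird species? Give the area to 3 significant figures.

1.21 mi²

5 = 4.87 × A^0.136  ⇒  A^0.136 = 5/4.87 = 1.027
ln A = ln(1.027) / 0.136 = 0.0263 / 0.136 = 0.1937
A = e^0.1937 ≈ 1.214 mi²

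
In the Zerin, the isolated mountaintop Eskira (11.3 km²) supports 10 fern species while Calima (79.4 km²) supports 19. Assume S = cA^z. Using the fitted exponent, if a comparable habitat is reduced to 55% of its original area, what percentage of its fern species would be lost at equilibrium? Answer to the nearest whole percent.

z = ln(19/10) / ln(79.4/11.3) = 0.6419 / 1.9497 = 0.3292
S_new/S_old = (A_new/A_old)^z = 0.55^0.3292 = exp(0.3292 × -0.5978) = 0.8213
Fraction lost = 1 − 0.8213 = 0.1787

18%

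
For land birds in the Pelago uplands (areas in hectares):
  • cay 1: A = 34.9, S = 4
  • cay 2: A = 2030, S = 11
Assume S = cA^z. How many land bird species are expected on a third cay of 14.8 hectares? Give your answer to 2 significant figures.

z = ln(11/4) / ln(2030/34.9) = 1.0116 / 4.0633 = 0.2490
c = 4 / 34.9^0.2490 = 4 / 2.422 = 1.652
S₃ = 1.652 × 14.8^0.2490 = 1.652 × 1.956 ≈ 3.231

3.2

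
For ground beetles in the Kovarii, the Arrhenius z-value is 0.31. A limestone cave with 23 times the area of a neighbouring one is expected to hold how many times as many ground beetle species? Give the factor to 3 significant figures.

S₂/S₁ = (A₂/A₁)^z = 23^0.31
ln(S₂/S₁) = 0.31 × ln 23 = 0.31 × 3.1355 = 0.9720
S₂/S₁ = e^0.9720 ≈ 2.643

2.64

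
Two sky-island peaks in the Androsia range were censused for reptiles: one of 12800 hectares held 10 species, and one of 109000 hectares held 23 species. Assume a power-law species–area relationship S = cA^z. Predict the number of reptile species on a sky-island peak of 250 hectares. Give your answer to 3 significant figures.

2.16

z = ln(23/10) / ln(109000/12800) = 0.8329 / 2.1419 = 0.3889
c = 10 / 12800^0.3889 = 10 / 39.55 = 0.2528
S₃ = 0.2528 × 250^0.3889 = 0.2528 × 8.56 ≈ 2.164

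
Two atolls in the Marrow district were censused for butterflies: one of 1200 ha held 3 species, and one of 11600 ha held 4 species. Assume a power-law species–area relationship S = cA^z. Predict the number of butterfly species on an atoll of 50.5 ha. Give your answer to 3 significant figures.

z = ln(4/3) / ln(11600/1200) = 0.2877 / 2.2687 = 0.1268
c = 3 / 1200^0.1268 = 3 / 2.457 = 1.221
S₃ = 1.221 × 50.5^0.1268 = 1.221 × 1.644 ≈ 2.007

2.01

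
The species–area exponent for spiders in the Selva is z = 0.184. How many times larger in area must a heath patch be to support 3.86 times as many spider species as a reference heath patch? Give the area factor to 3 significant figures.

1540

(A₂/A₁)^0.184 = 3.86, so A₂/A₁ = 3.86^(1/0.184) = 3.86^5.435
ln(A₂/A₁) = ln 3.86 / 0.184 = 1.3507 / 0.184 = 7.3406
A₂/A₁ = e^7.3406 ≈ 1542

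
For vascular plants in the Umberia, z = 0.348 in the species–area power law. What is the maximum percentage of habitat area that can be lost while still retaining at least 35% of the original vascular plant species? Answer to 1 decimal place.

Need (A_new/A_old)^0.348 = 0.35, so A_new/A_old = 0.35^(1/0.348) = 0.35^2.874
ln(A_new/A_old) = ln 0.35 / 0.348 = -1.0498 / 0.348 = -3.0167
A_new/A_old = e^-3.0167 ≈ 0.04896
Fraction that can be lost = 1 − 0.04896 = 0.951

95.1%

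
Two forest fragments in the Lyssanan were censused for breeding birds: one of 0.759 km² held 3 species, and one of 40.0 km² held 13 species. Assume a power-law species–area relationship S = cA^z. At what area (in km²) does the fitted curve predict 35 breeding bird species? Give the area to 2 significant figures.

z = ln(13/3) / ln(40/0.759) = 1.4663 / 3.9646 = 0.3699
c = 3 / 0.759^0.3699 = 3 / 0.903 = 3.322
A = (35/3.322)^(1/0.3699) ⇒ ln A = ln(10.54)/0.3699 = 6.3667
A = e^6.3667 ≈ 582.1 km²

580 km²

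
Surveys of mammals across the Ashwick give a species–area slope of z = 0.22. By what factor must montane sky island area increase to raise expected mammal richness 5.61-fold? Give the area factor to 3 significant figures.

2540

(A₂/A₁)^0.22 = 5.61, so A₂/A₁ = 5.61^(1/0.22) = 5.61^4.545
ln(A₂/A₁) = ln 5.61 / 0.22 = 1.7246 / 0.22 = 7.8389
A₂/A₁ = e^7.8389 ≈ 2537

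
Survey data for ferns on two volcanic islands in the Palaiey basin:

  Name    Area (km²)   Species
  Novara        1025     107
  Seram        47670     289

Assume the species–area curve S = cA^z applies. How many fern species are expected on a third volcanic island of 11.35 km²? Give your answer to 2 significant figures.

33

z = ln(289/107) / ln(47670/1025) = 0.9936 / 3.8396 = 0.2588
c = 107 / 1025^0.2588 = 107 / 6.013 = 17.79
S₃ = 17.79 × 11.35^0.2588 = 17.79 × 1.875 ≈ 33.36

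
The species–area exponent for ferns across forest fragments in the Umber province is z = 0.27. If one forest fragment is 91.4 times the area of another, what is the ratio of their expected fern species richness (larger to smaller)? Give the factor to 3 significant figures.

3.38

S₂/S₁ = (A₂/A₁)^z = 91.4^0.27
ln(S₂/S₁) = 0.27 × ln 91.4 = 0.27 × 4.5152 = 1.2191
S₂/S₁ = e^1.2191 ≈ 3.384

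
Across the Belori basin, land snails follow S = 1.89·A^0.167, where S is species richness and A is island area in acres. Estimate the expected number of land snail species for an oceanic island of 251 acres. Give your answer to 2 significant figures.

4.8

S = 1.89 × 251^0.167
ln S = ln 1.89 + 0.167 × ln 251 = 0.6366 + 0.167 × 5.5255 = 1.5593
S = e^1.5593 ≈ 4.756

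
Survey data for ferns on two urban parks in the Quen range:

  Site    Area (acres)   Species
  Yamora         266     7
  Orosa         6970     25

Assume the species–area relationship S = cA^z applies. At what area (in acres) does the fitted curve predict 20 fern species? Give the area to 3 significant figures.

z = ln(25/7) / ln(6970/266) = 1.2730 / 3.2659 = 0.3898
c = 7 / 266^0.3898 = 7 / 8.814 = 0.7942
A = (20/0.7942)^(1/0.3898) ⇒ ln A = ln(25.18)/0.3898 = 8.2769
A = e^8.2769 ≈ 3932 acres

3930 acres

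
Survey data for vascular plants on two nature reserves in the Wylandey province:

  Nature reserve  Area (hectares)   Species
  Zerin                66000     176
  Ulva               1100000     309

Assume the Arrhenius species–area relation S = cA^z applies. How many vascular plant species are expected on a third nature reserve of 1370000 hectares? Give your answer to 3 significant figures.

z = ln(309/176) / ln(1100000/66000) = 0.5629 / 2.8134 = 0.2001
c = 176 / 66000^0.2001 = 176 / 9.209 = 19.11
S₃ = 19.11 × 1370000^0.2001 = 19.11 × 16.89 ≈ 322.9

323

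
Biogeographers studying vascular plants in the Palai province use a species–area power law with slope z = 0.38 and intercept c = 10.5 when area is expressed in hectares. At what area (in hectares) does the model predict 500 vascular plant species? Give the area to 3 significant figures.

500 = 10.5 × A^0.38  ⇒  A^0.38 = 500/10.5 = 47.62
ln A = ln(47.62) / 0.38 = 3.8632 / 0.38 = 10.1664
A = e^10.1664 ≈ 26014 hectares

26000 hectares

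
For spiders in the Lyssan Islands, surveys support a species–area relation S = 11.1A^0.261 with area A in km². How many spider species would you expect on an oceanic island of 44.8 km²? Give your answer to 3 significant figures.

S = 11.1 × 44.8^0.261
ln S = ln 11.1 + 0.261 × ln 44.8 = 2.4069 + 0.261 × 3.8022 = 3.3993
S = e^3.3993 ≈ 29.94

29.9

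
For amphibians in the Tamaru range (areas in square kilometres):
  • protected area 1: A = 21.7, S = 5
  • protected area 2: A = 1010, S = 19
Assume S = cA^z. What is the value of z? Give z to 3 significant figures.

Taking logs: ln S = ln c + z ln A, so z = (ln S₂ − ln S₁)/(ln A₂ − ln A₁).
z = ln(19/5) / ln(1010/21.7) = ln(3.8) / ln(46.54) = 1.3350 / 3.8404 = 0.3476

0.348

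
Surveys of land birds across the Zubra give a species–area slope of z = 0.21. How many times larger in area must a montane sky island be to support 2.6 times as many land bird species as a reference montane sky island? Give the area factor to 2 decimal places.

94.64

(A₂/A₁)^0.21 = 2.6, so A₂/A₁ = 2.6^(1/0.21) = 2.6^4.762
ln(A₂/A₁) = ln 2.6 / 0.21 = 0.9555 / 0.21 = 4.5501
A₂/A₁ = e^4.5501 ≈ 94.64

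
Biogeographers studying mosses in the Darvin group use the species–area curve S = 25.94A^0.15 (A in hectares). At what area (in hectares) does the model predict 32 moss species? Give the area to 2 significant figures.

32 = 25.94 × A^0.15  ⇒  A^0.15 = 32/25.94 = 1.234
ln A = ln(1.234) / 0.15 = 0.2099 / 0.15 = 1.3997
A = e^1.3997 ≈ 4.054 hectares

4.1 hectares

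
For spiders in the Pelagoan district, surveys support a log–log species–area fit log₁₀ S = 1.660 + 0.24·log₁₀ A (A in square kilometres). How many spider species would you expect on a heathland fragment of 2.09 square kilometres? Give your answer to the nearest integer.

S = 45.71 × 2.09^0.24 = 45.71 × 1.194 ≈ 54.56

55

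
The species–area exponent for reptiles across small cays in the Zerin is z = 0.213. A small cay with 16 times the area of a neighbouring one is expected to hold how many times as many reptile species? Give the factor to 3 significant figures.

S₂/S₁ = (A₂/A₁)^z = 16^0.213
ln(S₂/S₁) = 0.213 × ln 16 = 0.213 × 2.7726 = 0.5906
S₂/S₁ = e^0.5906 ≈ 1.805

1.81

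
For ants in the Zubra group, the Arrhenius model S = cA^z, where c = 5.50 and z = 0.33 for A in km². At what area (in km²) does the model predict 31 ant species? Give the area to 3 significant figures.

31 = 5.5 × A^0.33  ⇒  A^0.33 = 31/5.5 = 5.636
ln A = ln(5.636) / 0.33 = 1.7292 / 0.33 = 5.2401
A = e^5.2401 ≈ 188.7 km²

189 km²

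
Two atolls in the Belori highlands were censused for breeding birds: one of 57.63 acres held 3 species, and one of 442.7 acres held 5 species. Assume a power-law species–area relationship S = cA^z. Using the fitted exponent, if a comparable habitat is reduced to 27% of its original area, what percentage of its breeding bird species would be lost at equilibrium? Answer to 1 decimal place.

28.0%

z = ln(5/3) / ln(442.7/57.63) = 0.5108 / 2.0388 = 0.2505
S_new/S_old = (A_new/A_old)^z = 0.27^0.2505 = exp(0.2505 × -1.3093) = 0.7203
Fraction lost = 1 − 0.7203 = 0.2797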